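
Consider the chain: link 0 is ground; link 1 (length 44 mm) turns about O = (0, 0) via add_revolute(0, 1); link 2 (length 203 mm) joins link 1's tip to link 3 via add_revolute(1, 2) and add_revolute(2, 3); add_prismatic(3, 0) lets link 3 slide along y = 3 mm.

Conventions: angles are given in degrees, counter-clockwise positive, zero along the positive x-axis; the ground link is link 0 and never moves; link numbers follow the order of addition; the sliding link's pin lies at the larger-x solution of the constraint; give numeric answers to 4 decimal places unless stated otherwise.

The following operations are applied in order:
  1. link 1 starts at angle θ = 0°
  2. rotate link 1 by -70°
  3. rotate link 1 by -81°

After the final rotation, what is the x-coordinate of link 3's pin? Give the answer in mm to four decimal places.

geometry: r = 44 mm, L = 203 mm, e = 3 mm; θ starts at 0°
rotate link 1 by -70°: θ ← 0° -70° = -70°
rotate link 1 by -81°: θ ← -70° -81° = -151°
crank pin P = (r cos θ, r sin θ) = (-38.483267, -21.331623)
h = r sin θ − e = -21.331623 − 3 = -24.331623
x = r cos θ + √(L² − h²) = -38.483267 + 201.536528 = 163.053261

163.0533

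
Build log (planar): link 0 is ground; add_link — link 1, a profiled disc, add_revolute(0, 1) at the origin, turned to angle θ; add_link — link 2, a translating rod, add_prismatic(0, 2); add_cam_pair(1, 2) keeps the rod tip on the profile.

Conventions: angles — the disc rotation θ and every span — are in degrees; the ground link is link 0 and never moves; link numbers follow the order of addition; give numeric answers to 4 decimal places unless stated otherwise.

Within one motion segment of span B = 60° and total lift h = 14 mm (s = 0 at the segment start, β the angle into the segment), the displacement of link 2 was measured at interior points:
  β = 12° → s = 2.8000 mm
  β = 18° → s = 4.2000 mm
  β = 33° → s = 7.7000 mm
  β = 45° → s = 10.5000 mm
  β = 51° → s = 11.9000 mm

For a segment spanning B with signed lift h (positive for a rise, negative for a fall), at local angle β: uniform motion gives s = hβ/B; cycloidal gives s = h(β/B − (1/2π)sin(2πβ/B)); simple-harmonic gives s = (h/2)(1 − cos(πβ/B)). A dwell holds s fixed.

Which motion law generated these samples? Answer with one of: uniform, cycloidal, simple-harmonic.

candidates at β/B = r: uniform s = h·r (linear in β); cycloidal s = h·(r − sin(2πr)/(2π)); simple-harmonic s = (h/2)(1 − cos(πr))
β=12°: printed 2.8000 | uniform 2.8000, cycloidal 0.6809, simple-harmonic 1.3369
β=18°: printed 4.2000 | uniform 4.2000, cycloidal 2.0809, simple-harmonic 2.8855
β=33°: printed 7.7000 | uniform 7.7000, cycloidal 8.3885, simple-harmonic 8.0950
β=45°: printed 10.5000 | uniform 10.5000, cycloidal 12.7282, simple-harmonic 11.9497
β=51°: printed 11.9000 | uniform 11.9000, cycloidal 13.7026, simple-harmonic 13.2370
only one law matches every sample → uniform

uniform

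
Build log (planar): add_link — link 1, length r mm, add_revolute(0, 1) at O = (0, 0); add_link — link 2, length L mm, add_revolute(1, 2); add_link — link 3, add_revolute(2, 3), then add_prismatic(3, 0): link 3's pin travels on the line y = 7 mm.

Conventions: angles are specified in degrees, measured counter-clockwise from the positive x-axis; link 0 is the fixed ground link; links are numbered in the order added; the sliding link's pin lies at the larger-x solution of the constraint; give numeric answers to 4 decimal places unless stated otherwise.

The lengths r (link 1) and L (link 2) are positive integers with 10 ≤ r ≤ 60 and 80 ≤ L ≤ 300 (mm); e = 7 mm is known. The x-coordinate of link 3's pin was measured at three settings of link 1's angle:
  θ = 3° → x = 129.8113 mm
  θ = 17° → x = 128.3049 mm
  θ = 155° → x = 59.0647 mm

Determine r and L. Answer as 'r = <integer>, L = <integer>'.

constraint per measurement: (x − r cos θ)² + (r sin θ − e)² = L²
subtracting the θ₁ and θ₂ equations cancels the r² and L² terms:
r = (x₁² − x₂²) / (2[(x₁cos θ₁ + e sin θ₁) − (x₂cos θ₂ + e sin θ₂)]) = 36.9989 → r = 37
L² = (x₁ − r cos θ₁)² + (r sin θ₁ − e)² = 8648.9921 → L = 93.0000 → L = 93
check at θ₃=155°: x = 59.0647 (printed 59.0647) ✓

r = 37, L = 93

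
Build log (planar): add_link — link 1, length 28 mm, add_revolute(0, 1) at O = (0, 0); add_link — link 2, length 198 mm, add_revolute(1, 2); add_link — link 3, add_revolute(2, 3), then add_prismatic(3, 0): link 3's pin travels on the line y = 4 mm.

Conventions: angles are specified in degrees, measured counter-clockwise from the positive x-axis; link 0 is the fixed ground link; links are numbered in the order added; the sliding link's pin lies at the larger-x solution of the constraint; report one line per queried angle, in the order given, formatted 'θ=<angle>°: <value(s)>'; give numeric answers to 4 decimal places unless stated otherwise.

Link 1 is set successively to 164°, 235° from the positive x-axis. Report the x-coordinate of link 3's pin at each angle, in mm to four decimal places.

geometry: r = 28 mm, L = 198 mm, e = 4 mm
θ=164°: crank pin P = (r cos θ, r sin θ) = (-26.915327, 7.717846)
θ=164°: h = r sin θ − e = 7.717846 − 4 = 3.717846
θ=164°: x = r cos θ + √(L² − h²) = -26.915327 + 197.965092 = 171.049764
θ=235°: crank pin P = (r cos θ, r sin θ) = (-16.060140, -22.936257)
θ=235°: h = r sin θ − e = -22.936257 − 4 = -26.936257
θ=235°: x = r cos θ + √(L² − h²) = -16.060140 + 196.159216 = 180.099076

θ=164°: 171.0498
θ=235°: 180.0991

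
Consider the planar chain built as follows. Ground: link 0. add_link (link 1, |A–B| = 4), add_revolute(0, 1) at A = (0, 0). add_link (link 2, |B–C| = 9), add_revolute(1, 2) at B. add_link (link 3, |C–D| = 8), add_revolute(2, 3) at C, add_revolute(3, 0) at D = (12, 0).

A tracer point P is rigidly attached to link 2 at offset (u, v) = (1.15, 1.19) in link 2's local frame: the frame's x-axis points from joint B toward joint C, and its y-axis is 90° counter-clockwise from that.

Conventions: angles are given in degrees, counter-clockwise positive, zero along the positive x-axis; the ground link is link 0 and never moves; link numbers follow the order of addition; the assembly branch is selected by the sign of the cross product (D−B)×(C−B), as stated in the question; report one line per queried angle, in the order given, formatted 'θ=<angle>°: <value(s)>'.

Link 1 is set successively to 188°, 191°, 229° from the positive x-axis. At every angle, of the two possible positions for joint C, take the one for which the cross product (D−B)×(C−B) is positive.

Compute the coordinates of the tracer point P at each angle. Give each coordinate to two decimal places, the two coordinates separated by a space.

A=(0,0), D=(12.00,0)
θ=188°: B = A + 4.00·(cos188°, sin188°) = (-3.9611, -0.5567)
θ=188°: |BD| = 15.9708
θ=188°: circle(B,9.00) ∩ circle(D,8.00): a=8.5176, h=2.9069
θ=188°:   candidates: C₊=(4.4500,2.6454) cross=46.426; C₋=(4.6527,-3.1650) cross=-46.426
θ=188°:   branch + wants cross > 0 → take C=(4.4500,2.6454) (cross=46.426)
θ=188°: ex = (C−B)/|BC| = (0.9346,0.3558); ey = (-0.3558,0.9346)
θ=188°: P = B + 1.15·ex + 1.19·ey = (-3.3097,0.9646)
θ=191°: B = A + 4.00·(cos191°, sin191°) = (-3.9265, -0.7632)
θ=191°: |BD| = 15.9448
θ=191°: circle(B,9.00) ∩ circle(D,8.00): a=8.5055, h=2.9422
θ=191°:   candidates: C₊=(4.4284,2.5828) cross=46.913; C₋=(4.7101,-3.2950) cross=-46.913
θ=191°:   branch + wants cross > 0 → take C=(4.4284,2.5828) (cross=46.913)
θ=191°: ex = (C−B)/|BC| = (0.9283,0.3718); ey = (-0.3718,0.9283)
θ=191°: P = B + 1.15·ex + 1.19·ey = (-3.3014,0.7690)
θ=229°: B = A + 4.00·(cos229°, sin229°) = (-2.6242, -3.0188)
θ=229°: |BD| = 14.9326
θ=229°: circle(B,9.00) ∩ circle(D,8.00): a=8.0355, h=4.0535
θ=229°:   candidates: C₊=(4.4259,2.5754) cross=60.529; C₋=(6.0648,-5.3641) cross=-60.529
θ=229°:   branch + wants cross > 0 → take C=(4.4259,2.5754) (cross=60.529)
θ=229°: ex = (C−B)/|BC| = (0.7833,0.6216); ey = (-0.6216,0.7833)
θ=229°: P = B + 1.15·ex + 1.19·ey = (-2.4631,-1.3718)

θ=188°: -3.31 0.96
θ=191°: -3.30 0.77
θ=229°: -2.46 -1.37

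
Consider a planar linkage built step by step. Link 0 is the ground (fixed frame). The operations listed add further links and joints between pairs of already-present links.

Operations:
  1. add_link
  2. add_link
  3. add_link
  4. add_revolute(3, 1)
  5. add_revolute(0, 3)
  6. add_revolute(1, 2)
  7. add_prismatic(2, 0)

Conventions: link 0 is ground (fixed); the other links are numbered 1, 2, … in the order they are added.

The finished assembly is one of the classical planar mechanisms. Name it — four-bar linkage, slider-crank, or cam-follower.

links: 4 (incl. ground); joints: 3 revolute, 1 prismatic, 0 higher (cam) pair, forming one closed loop
4 links, 3 revolutes + 1 prismatic in one loop → slider-crank

slider-crank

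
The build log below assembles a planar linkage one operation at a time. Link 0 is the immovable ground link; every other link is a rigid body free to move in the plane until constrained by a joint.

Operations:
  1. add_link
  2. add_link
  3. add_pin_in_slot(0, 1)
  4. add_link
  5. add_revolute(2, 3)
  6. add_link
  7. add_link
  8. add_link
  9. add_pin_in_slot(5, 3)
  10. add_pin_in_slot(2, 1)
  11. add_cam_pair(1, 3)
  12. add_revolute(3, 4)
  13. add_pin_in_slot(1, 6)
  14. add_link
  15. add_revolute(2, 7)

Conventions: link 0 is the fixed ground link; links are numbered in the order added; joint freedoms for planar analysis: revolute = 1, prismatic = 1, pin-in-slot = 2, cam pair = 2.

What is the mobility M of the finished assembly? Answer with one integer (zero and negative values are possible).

L=1 J1=0 J2=0
add link → L=2 J1=0 J2=0
add link → L=3 J1=0 J2=0
PS@0,1 dof=2 J2 → L=3 J1=0 J2=1
add link → L=4 J1=0 J2=1
R@2,3 dof=1 J1 → L=4 J1=1 J2=1
add link → L=5 J1=1 J2=1
add link → L=6 J1=1 J2=1
add link → L=7 J1=1 J2=1
PS@5,3 dof=2 J2 → L=7 J1=1 J2=2
PS@2,1 dof=2 J2 → L=7 J1=1 J2=3
C@1,3 dof=2 J2 → L=7 J1=1 J2=4
R@3,4 dof=1 J1 → L=7 J1=2 J2=4
PS@1,6 dof=2 J2 → L=7 J1=2 J2=5
add link → L=8 J1=2 J2=5
R@2,7 dof=1 J1 → L=8 J1=3 J2=5
M=3(L−1)−2J1−J2=3·7−2·3−5=10

M = 10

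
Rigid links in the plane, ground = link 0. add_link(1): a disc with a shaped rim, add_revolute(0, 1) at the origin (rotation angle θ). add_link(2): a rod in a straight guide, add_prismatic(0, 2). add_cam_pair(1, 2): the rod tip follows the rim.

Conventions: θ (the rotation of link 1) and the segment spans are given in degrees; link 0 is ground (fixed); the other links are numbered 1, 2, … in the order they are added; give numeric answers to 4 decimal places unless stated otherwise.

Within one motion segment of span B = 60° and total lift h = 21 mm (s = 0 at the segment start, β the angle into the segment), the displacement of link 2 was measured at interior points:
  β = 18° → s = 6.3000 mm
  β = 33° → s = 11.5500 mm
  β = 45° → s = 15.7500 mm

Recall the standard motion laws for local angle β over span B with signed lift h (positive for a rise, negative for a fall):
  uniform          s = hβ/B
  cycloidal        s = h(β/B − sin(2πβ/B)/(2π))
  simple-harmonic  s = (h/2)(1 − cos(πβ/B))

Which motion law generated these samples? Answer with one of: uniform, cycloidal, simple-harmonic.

candidates at β/B = r: uniform s = h·r (linear in β); cycloidal s = h·(r − sin(2πr)/(2π)); simple-harmonic s = (h/2)(1 − cos(πr))
β=18°: printed 6.3000 | uniform 6.3000, cycloidal 3.1213, simple-harmonic 4.3283
β=33°: printed 11.5500 | uniform 11.5500, cycloidal 12.5828, simple-harmonic 12.1426
β=45°: printed 15.7500 | uniform 15.7500, cycloidal 19.0923, simple-harmonic 17.9246
only one law matches every sample → uniform

uniform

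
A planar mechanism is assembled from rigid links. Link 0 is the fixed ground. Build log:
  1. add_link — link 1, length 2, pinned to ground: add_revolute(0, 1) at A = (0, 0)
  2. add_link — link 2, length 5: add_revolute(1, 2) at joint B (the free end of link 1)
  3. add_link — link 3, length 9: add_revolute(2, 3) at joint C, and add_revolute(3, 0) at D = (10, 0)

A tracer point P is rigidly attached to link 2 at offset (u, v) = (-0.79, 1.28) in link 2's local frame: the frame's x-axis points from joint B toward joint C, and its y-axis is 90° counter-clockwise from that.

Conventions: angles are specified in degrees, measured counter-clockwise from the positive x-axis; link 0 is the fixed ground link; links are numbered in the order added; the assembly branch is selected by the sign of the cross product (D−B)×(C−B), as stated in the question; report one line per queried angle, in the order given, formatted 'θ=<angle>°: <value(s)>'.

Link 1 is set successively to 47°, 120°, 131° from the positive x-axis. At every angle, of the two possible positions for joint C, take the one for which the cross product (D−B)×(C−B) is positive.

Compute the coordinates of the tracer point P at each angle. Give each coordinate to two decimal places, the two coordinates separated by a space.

A=(0,0), D=(10.00,0)
θ=47°: B = A + 2.00·(cos47°, sin47°) = (1.3640, 1.4627)
θ=47°: |BD| = 8.7590
θ=47°: circle(B,5.00) ∩ circle(D,9.00): a=1.1828, h=4.8581
θ=47°:   candidates: C₊=(3.3415,6.0551) cross=42.552; C₋=(1.7189,-3.5247) cross=-42.552
θ=47°:   branch + wants cross > 0 → take C=(3.3415,6.0551) (cross=42.552)
θ=47°: ex = (C−B)/|BC| = (0.3955,0.9185); ey = (-0.9185,0.3955)
θ=47°: P = B + -0.79·ex + 1.28·ey = (-0.1241,1.2433)
θ=120°: B = A + 2.00·(cos120°, sin120°) = (-1.0000, 1.7321)
θ=120°: |BD| = 11.1355
θ=120°: circle(B,5.00) ∩ circle(D,9.00): a=3.0533, h=3.9595
θ=120°:   candidates: C₊=(2.6320,5.1684) cross=44.091; C₋=(1.4003,-2.6541) cross=-44.091
θ=120°:   branch + wants cross > 0 → take C=(2.6320,5.1684) (cross=44.091)
θ=120°: ex = (C−B)/|BC| = (0.7264,0.6873); ey = (-0.6873,0.7264)
θ=120°: P = B + -0.79·ex + 1.28·ey = (-2.4536,2.1189)
θ=131°: B = A + 2.00·(cos131°, sin131°) = (-1.3121, 1.5094)
θ=131°: |BD| = 11.4124
θ=131°: circle(B,5.00) ∩ circle(D,9.00): a=3.2527, h=3.7973
θ=131°:   candidates: C₊=(2.4143,4.8432) cross=43.337; C₋=(1.4098,-2.6848) cross=-43.337
θ=131°:   branch + wants cross > 0 → take C=(2.4143,4.8432) (cross=43.337)
θ=131°: ex = (C−B)/|BC| = (0.7453,0.6668); ey = (-0.6668,0.7453)
θ=131°: P = B + -0.79·ex + 1.28·ey = (-2.7543,1.9366)

θ=47°: -0.12 1.24
θ=120°: -2.45 2.12
θ=131°: -2.75 1.94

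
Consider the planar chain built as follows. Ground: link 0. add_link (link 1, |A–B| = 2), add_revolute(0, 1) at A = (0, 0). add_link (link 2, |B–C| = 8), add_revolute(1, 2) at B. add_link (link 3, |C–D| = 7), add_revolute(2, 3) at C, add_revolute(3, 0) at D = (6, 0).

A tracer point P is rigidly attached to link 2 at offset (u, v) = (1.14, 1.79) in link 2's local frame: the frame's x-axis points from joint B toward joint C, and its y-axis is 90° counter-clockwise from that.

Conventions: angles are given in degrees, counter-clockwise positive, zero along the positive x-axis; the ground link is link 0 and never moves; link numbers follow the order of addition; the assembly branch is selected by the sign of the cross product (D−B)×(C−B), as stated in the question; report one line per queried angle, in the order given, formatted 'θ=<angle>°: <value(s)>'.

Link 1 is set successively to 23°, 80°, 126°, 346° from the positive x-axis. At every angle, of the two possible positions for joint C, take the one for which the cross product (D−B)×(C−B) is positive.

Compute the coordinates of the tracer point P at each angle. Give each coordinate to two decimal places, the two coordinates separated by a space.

A=(0,0), D=(6.00,0)
θ=23°: B = A + 2.00·(cos23°, sin23°) = (1.8410, 0.7815)
θ=23°: |BD| = 4.2318
θ=23°: circle(B,8.00) ∩ circle(D,7.00): a=3.8882, h=6.9916
θ=23°:   candidates: C₊=(6.9534,6.9348) cross=29.587; C₋=(4.3712,-6.8079) cross=-29.587
θ=23°:   branch + wants cross > 0 → take C=(6.9534,6.9348) (cross=29.587)
θ=23°: ex = (C−B)/|BC| = (0.6391,0.7692); ey = (-0.7692,0.6391)
θ=23°: P = B + 1.14·ex + 1.79·ey = (1.1927,2.8022)
θ=80°: B = A + 2.00·(cos80°, sin80°) = (0.3473, 1.9696)
θ=80°: |BD| = 5.9860
θ=80°: circle(B,8.00) ∩ circle(D,7.00): a=4.2459, h=6.7803
θ=80°:   candidates: C₊=(6.5878,6.9753) cross=40.587; C₋=(2.1258,-5.8302) cross=-40.587
θ=80°:   branch + wants cross > 0 → take C=(6.5878,6.9753) (cross=40.587)
θ=80°: ex = (C−B)/|BC| = (0.7801,0.6257); ey = (-0.6257,0.7801)
θ=80°: P = B + 1.14·ex + 1.79·ey = (0.1165,4.0792)
θ=126°: B = A + 2.00·(cos126°, sin126°) = (-1.1756, 1.6180)
θ=126°: |BD| = 7.3557
θ=126°: circle(B,8.00) ∩ circle(D,7.00): a=4.6975, h=6.4756
θ=126°:   candidates: C₊=(4.8313,6.9017) cross=47.633; C₋=(1.9824,-5.7323) cross=-47.633
θ=126°:   branch + wants cross > 0 → take C=(4.8313,6.9017) (cross=47.633)
θ=126°: ex = (C−B)/|BC| = (0.7509,0.6605); ey = (-0.6605,0.7509)
θ=126°: P = B + 1.14·ex + 1.79·ey = (-1.5018,3.7150)
θ=346°: B = A + 2.00·(cos346°, sin346°) = (1.9406, -0.4838)
θ=346°: |BD| = 4.0881
θ=346°: circle(B,8.00) ∩ circle(D,7.00): a=3.8786, h=6.9969
θ=346°:   candidates: C₊=(4.9639,6.9229) cross=28.604; C₋=(6.6201,-6.9725) cross=-28.604
θ=346°:   branch + wants cross > 0 → take C=(4.9639,6.9229) (cross=28.604)
θ=346°: ex = (C−B)/|BC| = (0.3779,0.9258); ey = (-0.9258,0.3779)
θ=346°: P = B + 1.14·ex + 1.79·ey = (0.7142,1.2481)

θ=23°: 1.19 2.80
θ=80°: 0.12 4.08
θ=126°: -1.50 3.71
θ=346°: 0.71 1.25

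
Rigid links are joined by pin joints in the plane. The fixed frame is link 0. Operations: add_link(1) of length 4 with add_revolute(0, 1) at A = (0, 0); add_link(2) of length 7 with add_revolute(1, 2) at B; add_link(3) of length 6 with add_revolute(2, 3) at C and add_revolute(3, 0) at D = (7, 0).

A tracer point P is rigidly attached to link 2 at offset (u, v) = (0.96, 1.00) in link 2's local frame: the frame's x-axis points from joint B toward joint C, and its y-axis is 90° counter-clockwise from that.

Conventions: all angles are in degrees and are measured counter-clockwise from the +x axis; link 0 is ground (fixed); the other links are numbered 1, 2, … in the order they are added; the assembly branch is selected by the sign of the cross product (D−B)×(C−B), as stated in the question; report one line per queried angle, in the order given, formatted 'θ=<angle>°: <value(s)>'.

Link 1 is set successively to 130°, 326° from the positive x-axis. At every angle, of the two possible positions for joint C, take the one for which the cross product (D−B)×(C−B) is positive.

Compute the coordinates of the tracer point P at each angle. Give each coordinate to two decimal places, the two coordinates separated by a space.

A=(0,0), D=(7.00,0)
θ=130°: B = A + 4.00·(cos130°, sin130°) = (-2.5712, 3.0642)
θ=130°: |BD| = 10.0497
θ=130°: circle(B,7.00) ∩ circle(D,6.00): a=5.6716, h=4.1028
θ=130°:   candidates: C₊=(4.0814,5.2423) cross=41.231; C₋=(1.5795,-2.5725) cross=-41.231
θ=130°:   branch + wants cross > 0 → take C=(4.0814,5.2423) (cross=41.231)
θ=130°: ex = (C−B)/|BC| = (0.9504,0.3112); ey = (-0.3112,0.9504)
θ=130°: P = B + 0.96·ex + 1.00·ey = (-1.9700,4.3132)
θ=326°: B = A + 4.00·(cos326°, sin326°) = (3.3162, -2.2368)
θ=326°: |BD| = 4.3097
θ=326°: circle(B,7.00) ∩ circle(D,6.00): a=3.6631, h=5.9651
θ=326°:   candidates: C₊=(3.3514,4.7631) cross=25.708; C₋=(9.5431,-5.4344) cross=-25.708
θ=326°:   branch + wants cross > 0 → take C=(3.3514,4.7631) (cross=25.708)
θ=326°: ex = (C−B)/|BC| = (0.0050,1.0000); ey = (-1.0000,0.0050)
θ=326°: P = B + 0.96·ex + 1.00·ey = (2.3210,-1.2718)

θ=130°: -1.97 4.31
θ=326°: 2.32 -1.27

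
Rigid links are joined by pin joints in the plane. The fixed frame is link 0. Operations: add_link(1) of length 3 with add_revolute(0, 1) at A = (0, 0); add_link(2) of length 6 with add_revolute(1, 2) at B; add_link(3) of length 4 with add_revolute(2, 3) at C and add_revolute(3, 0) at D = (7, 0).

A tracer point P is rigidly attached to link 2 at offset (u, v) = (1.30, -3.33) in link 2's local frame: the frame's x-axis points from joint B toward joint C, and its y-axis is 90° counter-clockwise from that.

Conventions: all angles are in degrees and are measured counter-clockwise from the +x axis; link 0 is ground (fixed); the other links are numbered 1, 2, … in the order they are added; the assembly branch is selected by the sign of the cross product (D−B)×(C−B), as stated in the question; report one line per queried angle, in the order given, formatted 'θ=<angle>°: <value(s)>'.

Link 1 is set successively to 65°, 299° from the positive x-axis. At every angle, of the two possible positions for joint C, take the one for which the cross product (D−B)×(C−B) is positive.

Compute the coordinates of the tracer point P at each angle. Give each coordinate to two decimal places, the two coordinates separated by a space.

A=(0,0), D=(7.00,0)
θ=65°: B = A + 3.00·(cos65°, sin65°) = (1.2679, 2.7189)
θ=65°: |BD| = 6.3443
θ=65°: circle(B,6.00) ∩ circle(D,4.00): a=4.7484, h=3.6678
θ=65°:   candidates: C₊=(7.1300,3.9979) cross=23.270; C₋=(3.9862,-2.6300) cross=-23.270
θ=65°:   branch + wants cross > 0 → take C=(7.1300,3.9979) (cross=23.270)
θ=65°: ex = (C−B)/|BC| = (0.9770,0.2132); ey = (-0.2132,0.9770)
θ=65°: P = B + 1.30·ex + -3.33·ey = (3.2478,-0.2574)
θ=299°: B = A + 3.00·(cos299°, sin299°) = (1.4544, -2.6239)
θ=299°: |BD| = 6.1350
θ=299°: circle(B,6.00) ∩ circle(D,4.00): a=4.6975, h=3.7328
θ=299°:   candidates: C₊=(4.1041,2.7594) cross=22.901; C₋=(7.2971,-3.9890) cross=-22.901
θ=299°:   branch + wants cross > 0 → take C=(4.1041,2.7594) (cross=22.901)
θ=299°: ex = (C−B)/|BC| = (0.4416,0.8972); ey = (-0.8972,0.4416)
θ=299°: P = B + 1.30·ex + -3.33·ey = (5.0162,-2.9281)

θ=65°: 3.25 -0.26
θ=299°: 5.02 -2.93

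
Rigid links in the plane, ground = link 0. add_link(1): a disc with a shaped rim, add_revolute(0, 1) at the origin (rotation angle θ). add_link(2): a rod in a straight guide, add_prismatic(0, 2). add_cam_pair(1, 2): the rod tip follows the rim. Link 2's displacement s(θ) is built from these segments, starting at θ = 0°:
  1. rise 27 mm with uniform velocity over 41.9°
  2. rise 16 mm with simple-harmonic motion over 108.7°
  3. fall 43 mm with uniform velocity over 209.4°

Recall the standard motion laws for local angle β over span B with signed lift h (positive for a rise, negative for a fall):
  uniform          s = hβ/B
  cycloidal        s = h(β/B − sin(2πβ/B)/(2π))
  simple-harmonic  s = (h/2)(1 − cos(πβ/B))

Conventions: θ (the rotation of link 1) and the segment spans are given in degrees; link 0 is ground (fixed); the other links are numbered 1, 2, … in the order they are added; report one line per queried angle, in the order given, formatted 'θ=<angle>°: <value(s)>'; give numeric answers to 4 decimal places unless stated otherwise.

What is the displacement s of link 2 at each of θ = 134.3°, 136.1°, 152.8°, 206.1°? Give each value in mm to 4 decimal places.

segment 1 (0° to 41.9°, uniform, h = 27) is passed completely: s = 0.0000 + (27) = 27.0000
θ = 134.3° falls in segment 2 (41.9° to 150.6°, simple-harmonic, h = 16): β = 134.3 − 41.9 = 92.4°, B = 108.7°; Δs = 16/2·(1 − cos(π·0.8500)) = 15.1286; s = 27.0000 + 15.1286 = 42.1286
θ = 136.1° falls in segment 2 (41.9° to 150.6°, simple-harmonic, h = 16): β = 136.1 − 41.9 = 94.2°, B = 108.7°; Δs = 16/2·(1 − cos(π·0.8666)) = 15.3077; s = 27.0000 + 15.3077 = 42.3077
segment 2 (41.9° to 150.6°, simple-harmonic, h = 16) is passed completely: s = 27.0000 + (16) = 43.0000
θ = 152.8° falls in segment 3 (150.6° to 360°, uniform, h = -43): β = 152.8 − 150.6 = 2.2°, B = 209.4°; Δs = -43·2.2/209.4 = -0.4518; s = 43.0000 − 0.4518 = 42.5482
θ = 206.1° falls in segment 3 (150.6° to 360°, uniform, h = -43): β = 206.1 − 150.6 = 55.5°, B = 209.4°; Δs = -43·55.5/209.4 = -11.3968; s = 43.0000 − 11.3968 = 31.6032

θ=134.3°: 42.1286
θ=136.1°: 42.3077
θ=152.8°: 42.5482
θ=206.1°: 31.6032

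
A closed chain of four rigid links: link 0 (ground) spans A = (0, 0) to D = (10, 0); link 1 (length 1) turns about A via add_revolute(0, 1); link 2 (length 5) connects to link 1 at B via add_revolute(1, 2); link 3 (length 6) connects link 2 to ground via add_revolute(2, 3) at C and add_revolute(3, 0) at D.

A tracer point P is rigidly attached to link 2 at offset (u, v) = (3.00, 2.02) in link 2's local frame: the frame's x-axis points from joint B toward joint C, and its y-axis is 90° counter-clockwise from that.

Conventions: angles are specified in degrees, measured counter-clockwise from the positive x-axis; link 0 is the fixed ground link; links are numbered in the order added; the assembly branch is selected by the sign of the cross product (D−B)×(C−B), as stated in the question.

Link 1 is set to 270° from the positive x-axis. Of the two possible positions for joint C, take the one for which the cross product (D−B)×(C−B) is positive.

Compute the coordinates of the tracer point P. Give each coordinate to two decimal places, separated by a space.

A=(0,0), D=(10.00,0)
B = A + 1.00·(cos270°, sin270°) = (-0.0000, -1.0000)
|BD| = 10.0499
circle(B,5.00) ∩ circle(D,6.00): a=4.4777, h=2.2250
  candidates: C₊=(4.2341,1.6595) cross=22.361; C₋=(4.6768,-2.7684) cross=-22.361
  branch + wants cross > 0 → take C=(4.2341,1.6595) (cross=22.361)
ex = (C−B)/|BC| = (0.8468,0.5319); ey = (-0.5319,0.8468)
P = B + 3.00·ex + 2.02·ey = (1.4660,2.3062)

1.47 2.31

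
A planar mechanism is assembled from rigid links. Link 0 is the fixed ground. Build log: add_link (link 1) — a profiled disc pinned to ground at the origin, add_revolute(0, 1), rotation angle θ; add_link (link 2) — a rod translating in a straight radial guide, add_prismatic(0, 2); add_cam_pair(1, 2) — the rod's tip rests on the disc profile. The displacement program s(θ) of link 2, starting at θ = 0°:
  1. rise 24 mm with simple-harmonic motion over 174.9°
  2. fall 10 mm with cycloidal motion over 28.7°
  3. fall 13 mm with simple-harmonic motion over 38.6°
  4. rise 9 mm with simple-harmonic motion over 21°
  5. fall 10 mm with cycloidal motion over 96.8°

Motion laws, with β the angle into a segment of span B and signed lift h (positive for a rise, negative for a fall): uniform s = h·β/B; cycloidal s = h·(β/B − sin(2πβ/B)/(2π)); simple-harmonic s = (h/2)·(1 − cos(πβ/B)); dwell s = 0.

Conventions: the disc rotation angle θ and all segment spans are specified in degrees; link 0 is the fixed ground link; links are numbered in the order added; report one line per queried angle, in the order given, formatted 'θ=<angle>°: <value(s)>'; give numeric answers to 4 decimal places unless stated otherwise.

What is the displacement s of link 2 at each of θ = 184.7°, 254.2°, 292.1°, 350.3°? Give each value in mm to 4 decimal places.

seg 1 [0°–174.9°] simple-harmonic, h=24: full span → s += 24 → s = 24.0000
seg 2 [174.9°–203.6°] cycloidal, h=-10: θ=184.7° here. β=9.8, B=28.7. -10·(0.3415 − sin(2π·0.3415)/(2π)) = -2.0787 → s = 21.9213
seg 2 [174.9°–203.6°] cycloidal, h=-10: full span → s += -10 → s = 14.0000
seg 3 [203.6°–242.2°] simple-harmonic, h=-13: full span → s += -13 → s = 1.0000
seg 4 [242.2°–263.2°] simple-harmonic, h=9: θ=254.2° here. β=12, B=21. 9/2·(1 − cos(π·0.5714)) = 5.5013 → s = 6.5013
seg 4 [242.2°–263.2°] simple-harmonic, h=9: full span → s += 9 → s = 10.0000
seg 5 [263.2°–360°] cycloidal, h=-10: θ=292.1° here. β=28.9, B=96.8. -10·(0.2986 − sin(2π·0.2986)/(2π)) = -1.4675 → s = 8.5325
seg 5 [263.2°–360°] cycloidal, h=-10: θ=350.3° here. β=87.1, B=96.8. -10·(0.8998 − sin(2π·0.8998)/(2π)) = -9.9351 → s = 0.0649

θ=184.7°: 21.9213
θ=254.2°: 6.5013
θ=292.1°: 8.5325
θ=350.3°: 0.0649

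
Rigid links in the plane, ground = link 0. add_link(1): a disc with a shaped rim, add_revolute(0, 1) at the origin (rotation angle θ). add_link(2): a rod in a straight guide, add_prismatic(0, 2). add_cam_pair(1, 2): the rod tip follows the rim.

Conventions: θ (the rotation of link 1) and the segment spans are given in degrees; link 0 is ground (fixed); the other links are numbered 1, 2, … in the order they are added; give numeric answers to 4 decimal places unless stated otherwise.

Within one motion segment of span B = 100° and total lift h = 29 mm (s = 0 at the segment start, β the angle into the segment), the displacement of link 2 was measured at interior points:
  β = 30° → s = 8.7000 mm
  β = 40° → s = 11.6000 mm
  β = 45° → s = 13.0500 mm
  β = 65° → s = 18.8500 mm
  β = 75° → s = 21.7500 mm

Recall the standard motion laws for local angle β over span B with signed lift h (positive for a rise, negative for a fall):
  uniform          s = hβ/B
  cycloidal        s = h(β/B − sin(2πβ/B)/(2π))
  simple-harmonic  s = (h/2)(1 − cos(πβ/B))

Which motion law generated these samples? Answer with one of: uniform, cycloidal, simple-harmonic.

candidates at β/B = r: uniform s = h·r (linear in β); cycloidal s = h·(r − sin(2πr)/(2π)); simple-harmonic s = (h/2)(1 − cos(πr))
β=30°: printed 8.7000 | uniform 8.7000, cycloidal 4.3104, simple-harmonic 5.9771
β=40°: printed 11.6000 | uniform 11.6000, cycloidal 8.8871, simple-harmonic 10.0193
β=45°: printed 13.0500 | uniform 13.0500, cycloidal 11.6237, simple-harmonic 12.2317
β=65°: printed 18.8500 | uniform 18.8500, cycloidal 22.5840, simple-harmonic 21.0829
β=75°: printed 21.7500 | uniform 21.7500, cycloidal 26.3655, simple-harmonic 24.7530
only one law matches every sample → uniform

uniform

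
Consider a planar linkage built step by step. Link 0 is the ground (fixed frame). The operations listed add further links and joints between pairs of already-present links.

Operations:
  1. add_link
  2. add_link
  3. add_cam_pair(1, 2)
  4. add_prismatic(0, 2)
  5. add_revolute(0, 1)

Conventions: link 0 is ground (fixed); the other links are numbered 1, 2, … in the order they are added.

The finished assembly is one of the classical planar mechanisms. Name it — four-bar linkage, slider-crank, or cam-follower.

links: 3 (incl. ground); joints: 1 revolute, 1 prismatic, 1 higher (cam) pair, forming one closed loop
3 links, revolute + prismatic + higher pair in one loop → cam-follower

cam-follower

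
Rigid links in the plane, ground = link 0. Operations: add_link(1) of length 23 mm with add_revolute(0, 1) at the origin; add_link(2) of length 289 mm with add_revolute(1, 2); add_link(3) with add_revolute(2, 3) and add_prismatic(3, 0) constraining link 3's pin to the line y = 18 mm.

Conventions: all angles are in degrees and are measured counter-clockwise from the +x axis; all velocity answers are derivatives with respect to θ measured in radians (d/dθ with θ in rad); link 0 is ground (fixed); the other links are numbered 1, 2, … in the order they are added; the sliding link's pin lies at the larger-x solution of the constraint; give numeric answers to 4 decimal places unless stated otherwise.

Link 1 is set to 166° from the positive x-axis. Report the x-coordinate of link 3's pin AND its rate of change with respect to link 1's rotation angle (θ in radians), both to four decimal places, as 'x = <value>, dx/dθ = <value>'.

geometry: r = 23 mm, L = 289 mm, e = 18 mm
crank pin P = (r cos θ, r sin θ) = (-22.316802, 5.564204)
h = r sin θ − e = 5.564204 − 18 = -12.435796
x = r cos θ + √(L² − h²) = -22.316802 + 288.732317 = 266.415515
dx/dθ = −r sin θ − h·r cos θ/√(L² − h²) (θ in radians; h = -12.435796) = -6.525396

x = 266.4155, dx/dθ = -6.5254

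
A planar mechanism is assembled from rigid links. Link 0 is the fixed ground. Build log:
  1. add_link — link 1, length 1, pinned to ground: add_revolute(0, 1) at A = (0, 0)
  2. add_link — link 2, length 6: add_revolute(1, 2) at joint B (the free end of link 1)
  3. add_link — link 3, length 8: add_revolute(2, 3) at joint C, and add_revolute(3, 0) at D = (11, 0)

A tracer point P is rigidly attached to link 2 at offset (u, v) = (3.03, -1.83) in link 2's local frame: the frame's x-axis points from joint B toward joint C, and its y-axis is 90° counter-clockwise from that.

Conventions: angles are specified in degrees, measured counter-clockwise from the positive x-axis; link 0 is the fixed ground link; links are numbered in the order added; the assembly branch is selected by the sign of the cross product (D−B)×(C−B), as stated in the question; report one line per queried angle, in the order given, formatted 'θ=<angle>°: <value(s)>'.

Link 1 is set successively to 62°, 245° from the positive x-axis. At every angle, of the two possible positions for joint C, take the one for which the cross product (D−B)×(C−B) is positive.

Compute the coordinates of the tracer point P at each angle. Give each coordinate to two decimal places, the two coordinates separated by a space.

A=(0,0), D=(11.00,0)
θ=62°: B = A + 1.00·(cos62°, sin62°) = (0.4695, 0.8829)
θ=62°: |BD| = 10.5675
θ=62°: circle(B,6.00) ∩ circle(D,8.00): a=3.9589, h=4.5085
θ=62°:   candidates: C₊=(4.7913,5.0449) cross=47.644; C₋=(4.0378,-3.9406) cross=-47.644
θ=62°:   branch + wants cross > 0 → take C=(4.7913,5.0449) (cross=47.644)
θ=62°: ex = (C−B)/|BC| = (0.7203,0.6937); ey = (-0.6937,0.7203)
θ=62°: P = B + 3.03·ex + -1.83·ey = (3.9214,1.6666)
θ=245°: B = A + 1.00·(cos245°, sin245°) = (-0.4226, -0.9063)
θ=245°: |BD| = 11.4585
θ=245°: circle(B,6.00) ∩ circle(D,8.00): a=4.5075, h=3.9602
θ=245°:   candidates: C₊=(3.7575,3.3980) cross=45.377; C₋=(4.3839,-4.4975) cross=-45.377
θ=245°:   branch + wants cross > 0 → take C=(3.7575,3.3980) (cross=45.377)
θ=245°: ex = (C−B)/|BC| = (0.6967,0.7174); ey = (-0.7174,0.6967)
θ=245°: P = B + 3.03·ex + -1.83·ey = (3.0011,-0.0076)

θ=62°: 3.92 1.67
θ=245°: 3.00 -0.01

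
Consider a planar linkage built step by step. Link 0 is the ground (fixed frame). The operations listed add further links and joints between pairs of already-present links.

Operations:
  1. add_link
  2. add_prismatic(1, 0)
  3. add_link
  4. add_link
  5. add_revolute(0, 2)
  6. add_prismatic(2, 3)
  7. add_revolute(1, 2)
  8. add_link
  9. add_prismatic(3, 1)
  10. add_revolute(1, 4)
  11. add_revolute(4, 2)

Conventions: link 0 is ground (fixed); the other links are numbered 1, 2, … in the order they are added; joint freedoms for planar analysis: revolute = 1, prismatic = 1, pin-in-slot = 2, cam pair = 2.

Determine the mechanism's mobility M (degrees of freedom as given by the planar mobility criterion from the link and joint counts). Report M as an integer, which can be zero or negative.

(L,J1,J2)=(1,0,0); link0 fixed
link1: (2,0,0)
P 1-0 [J1]: (2,1,0)
link2: (3,1,0)
link3: (4,1,0)
R 0-2 [J1]: (4,2,0)
P 2-3 [J1]: (4,3,0)
R 1-2 [J1]: (4,4,0)
link4: (5,4,0)
P 3-1 [J1]: (5,5,0)
R 1-4 [J1]: (5,6,0)
R 4-2 [J1]: (5,7,0)
Grübler: 3·4 − 2·7 − 0 = -2

M = -2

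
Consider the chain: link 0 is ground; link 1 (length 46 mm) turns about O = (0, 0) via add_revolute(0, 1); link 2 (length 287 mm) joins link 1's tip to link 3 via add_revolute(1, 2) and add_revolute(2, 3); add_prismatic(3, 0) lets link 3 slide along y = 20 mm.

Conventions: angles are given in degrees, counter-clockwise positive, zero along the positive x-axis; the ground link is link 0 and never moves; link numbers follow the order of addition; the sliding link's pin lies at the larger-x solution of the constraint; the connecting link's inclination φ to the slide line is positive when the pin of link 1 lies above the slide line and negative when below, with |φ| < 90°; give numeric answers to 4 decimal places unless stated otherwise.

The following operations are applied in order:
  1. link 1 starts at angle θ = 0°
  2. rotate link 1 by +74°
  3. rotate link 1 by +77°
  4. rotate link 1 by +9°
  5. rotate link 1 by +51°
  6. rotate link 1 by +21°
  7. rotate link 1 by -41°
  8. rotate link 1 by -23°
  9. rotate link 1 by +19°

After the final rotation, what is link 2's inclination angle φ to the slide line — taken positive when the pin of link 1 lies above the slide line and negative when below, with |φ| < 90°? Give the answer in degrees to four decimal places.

geometry: r = 46 mm, L = 287 mm, e = 20 mm; θ starts at 0°
rotate link 1 by +74°: θ ← 0° +74° = 74°
rotate link 1 by +77°: θ ← 74° +77° = 151°
rotate link 1 by +9°: θ ← 151° +9° = 160°
rotate link 1 by +51°: θ ← 160° +51° = 211°
rotate link 1 by +21°: θ ← 211° +21° = 232°
rotate link 1 by -41°: θ ← 232° -41° = 191°
rotate link 1 by -23°: θ ← 191° -23° = 168°
rotate link 1 by +19°: θ ← 168° +19° = 187°
h = r sin θ − e = -5.605990 − 20 = -25.605990
sin φ = h / L = -25.605990 / 287 = -0.08921948
φ = arcsin(-0.08921948) = -5.118706°

-5.1187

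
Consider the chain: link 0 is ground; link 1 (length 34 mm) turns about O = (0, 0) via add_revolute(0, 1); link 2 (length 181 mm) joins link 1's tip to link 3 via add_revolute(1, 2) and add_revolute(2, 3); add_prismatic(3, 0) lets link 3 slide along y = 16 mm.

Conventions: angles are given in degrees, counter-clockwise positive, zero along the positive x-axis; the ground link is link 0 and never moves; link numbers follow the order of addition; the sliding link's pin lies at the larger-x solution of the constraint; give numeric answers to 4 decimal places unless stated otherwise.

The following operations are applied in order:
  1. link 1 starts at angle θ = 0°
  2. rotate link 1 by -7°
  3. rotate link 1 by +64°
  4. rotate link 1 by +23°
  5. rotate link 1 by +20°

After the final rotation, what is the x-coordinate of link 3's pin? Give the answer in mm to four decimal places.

geometry: r = 34 mm, L = 181 mm, e = 16 mm; θ starts at 0°
rotate link 1 by -7°: θ ← 0° -7° = -7°
rotate link 1 by +64°: θ ← -7° +64° = 57°
rotate link 1 by +23°: θ ← 57° +23° = 80°
rotate link 1 by +20°: θ ← 80° +20° = 100°
crank pin P = (r cos θ, r sin θ) = (-5.904038, 33.483464)
h = r sin θ − e = 33.483464 − 16 = 17.483464
x = r cos θ + √(L² − h²) = -5.904038 + 180.153625 = 174.249587

174.2496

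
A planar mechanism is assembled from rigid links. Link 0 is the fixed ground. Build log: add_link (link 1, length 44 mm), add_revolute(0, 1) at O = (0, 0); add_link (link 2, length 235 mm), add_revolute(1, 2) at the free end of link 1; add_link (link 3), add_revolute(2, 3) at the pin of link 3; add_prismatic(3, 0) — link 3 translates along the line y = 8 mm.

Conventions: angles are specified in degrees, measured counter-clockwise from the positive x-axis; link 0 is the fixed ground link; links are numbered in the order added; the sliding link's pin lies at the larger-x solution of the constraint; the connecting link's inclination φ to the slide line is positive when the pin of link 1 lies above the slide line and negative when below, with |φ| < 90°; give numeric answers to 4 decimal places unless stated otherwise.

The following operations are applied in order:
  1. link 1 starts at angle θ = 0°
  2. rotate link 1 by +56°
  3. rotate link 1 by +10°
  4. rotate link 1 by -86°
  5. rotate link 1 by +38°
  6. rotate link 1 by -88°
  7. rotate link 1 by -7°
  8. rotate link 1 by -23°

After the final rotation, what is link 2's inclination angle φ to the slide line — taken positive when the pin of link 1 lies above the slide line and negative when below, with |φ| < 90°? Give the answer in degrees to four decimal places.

geometry: r = 44 mm, L = 235 mm, e = 8 mm; θ starts at 0°
rotate link 1 by +56°: θ ← 0° +56° = 56°
rotate link 1 by +10°: θ ← 56° +10° = 66°
rotate link 1 by -86°: θ ← 66° -86° = -20°
rotate link 1 by +38°: θ ← -20° +38° = 18°
rotate link 1 by -88°: θ ← 18° -88° = -70°
rotate link 1 by -7°: θ ← -70° -7° = -77°
rotate link 1 by -23°: θ ← -77° -23° = -100°
h = r sin θ − e = -43.331541 − 8 = -51.331541
sin φ = h / L = -51.331541 / 235 = -0.21843209
φ = arcsin(-0.21843209) = -12.616959°

-12.6170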